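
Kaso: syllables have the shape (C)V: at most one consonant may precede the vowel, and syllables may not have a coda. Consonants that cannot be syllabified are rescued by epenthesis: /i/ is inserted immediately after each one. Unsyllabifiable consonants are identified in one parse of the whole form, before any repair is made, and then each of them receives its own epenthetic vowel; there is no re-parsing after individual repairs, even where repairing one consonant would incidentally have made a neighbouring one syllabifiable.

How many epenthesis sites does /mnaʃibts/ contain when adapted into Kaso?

The unsyllabifiable consonants are /m/, /b/, /t/, /s/; each receives one epenthetic vowel.

4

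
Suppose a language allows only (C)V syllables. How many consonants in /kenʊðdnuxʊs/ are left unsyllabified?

3

The consonants /ð/, /d/, /s/ cannot be parsed into a legal (C)V syllable (no codas are permitted; onsets are limited to one consonant).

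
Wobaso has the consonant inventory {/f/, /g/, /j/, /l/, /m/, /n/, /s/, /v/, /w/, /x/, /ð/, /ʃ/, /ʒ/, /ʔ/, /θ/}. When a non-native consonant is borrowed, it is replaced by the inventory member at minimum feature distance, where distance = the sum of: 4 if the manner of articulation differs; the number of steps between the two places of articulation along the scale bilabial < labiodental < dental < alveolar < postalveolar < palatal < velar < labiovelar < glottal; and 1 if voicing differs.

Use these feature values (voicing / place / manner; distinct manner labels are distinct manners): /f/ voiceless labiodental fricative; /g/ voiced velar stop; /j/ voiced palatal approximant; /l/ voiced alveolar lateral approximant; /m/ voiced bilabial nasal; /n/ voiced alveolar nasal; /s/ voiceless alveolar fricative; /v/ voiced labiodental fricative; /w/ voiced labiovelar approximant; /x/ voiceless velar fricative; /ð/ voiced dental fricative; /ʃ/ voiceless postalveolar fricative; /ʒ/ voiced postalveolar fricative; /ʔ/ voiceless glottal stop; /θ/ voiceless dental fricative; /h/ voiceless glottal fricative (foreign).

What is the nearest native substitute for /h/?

/x/ is closest: same manner (fricative), place distance 2 (glottal→velar), same voicing; total 2. Next closest is /ʃ/ at distance 4.

x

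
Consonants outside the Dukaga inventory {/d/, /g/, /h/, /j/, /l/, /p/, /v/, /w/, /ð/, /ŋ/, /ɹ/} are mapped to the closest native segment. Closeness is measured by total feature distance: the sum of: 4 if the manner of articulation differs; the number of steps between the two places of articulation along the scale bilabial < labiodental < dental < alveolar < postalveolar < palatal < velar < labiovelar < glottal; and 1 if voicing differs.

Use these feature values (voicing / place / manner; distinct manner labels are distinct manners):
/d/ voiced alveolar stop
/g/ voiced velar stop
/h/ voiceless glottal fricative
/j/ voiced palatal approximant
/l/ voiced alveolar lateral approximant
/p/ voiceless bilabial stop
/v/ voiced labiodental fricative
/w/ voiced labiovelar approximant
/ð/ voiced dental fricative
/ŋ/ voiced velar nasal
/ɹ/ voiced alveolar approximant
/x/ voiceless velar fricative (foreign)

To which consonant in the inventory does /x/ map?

/h/ is closest: same manner (fricative), place distance 2 (velar→glottal), same voicing; total 2. Next closest is /g/ at distance 5.

h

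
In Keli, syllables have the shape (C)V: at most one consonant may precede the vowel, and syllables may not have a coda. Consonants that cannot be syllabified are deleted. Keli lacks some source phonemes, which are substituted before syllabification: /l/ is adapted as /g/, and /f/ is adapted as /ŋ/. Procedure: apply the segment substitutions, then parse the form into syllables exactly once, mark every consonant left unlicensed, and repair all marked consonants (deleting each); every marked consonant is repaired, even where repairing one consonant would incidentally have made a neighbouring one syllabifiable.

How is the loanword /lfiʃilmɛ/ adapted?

Substitution: /l/ → /g/, /f/ → /ŋ/, giving /gŋiʃigmɛ/.
Syllabifying with onset maximization leaves /g/, /g/ stranded (no codas are permitted; onsets are limited to one consonant).
Deletion applies to /g/, /g/.

ŋiʃimɛ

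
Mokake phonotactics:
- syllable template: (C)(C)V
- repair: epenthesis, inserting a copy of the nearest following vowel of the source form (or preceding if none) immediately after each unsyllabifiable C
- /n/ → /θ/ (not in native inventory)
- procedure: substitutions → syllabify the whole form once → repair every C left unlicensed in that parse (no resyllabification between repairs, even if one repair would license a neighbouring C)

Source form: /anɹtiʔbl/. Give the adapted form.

aθiɹtiʔibili

Substitution: /n/ → /θ/, giving /aθɹtiʔbl/.
Syllabifying with onset maximization leaves /θ/, /ʔ/, /b/, /l/ stranded (no codas are permitted; onsets may contain at most 2 consonants).
Inserting the epenthetic vowel yields /θ/ → /θi/, /ʔ/ → /ʔi/, /b/ → /bi/, /l/ → /li/.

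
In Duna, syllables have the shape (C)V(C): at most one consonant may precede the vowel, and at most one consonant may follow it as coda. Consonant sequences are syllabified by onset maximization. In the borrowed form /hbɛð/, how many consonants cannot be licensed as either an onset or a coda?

1

Syllabifying with onset maximization leaves /h/ stranded (at most one coda consonant is licensed; onsets are limited to one consonant).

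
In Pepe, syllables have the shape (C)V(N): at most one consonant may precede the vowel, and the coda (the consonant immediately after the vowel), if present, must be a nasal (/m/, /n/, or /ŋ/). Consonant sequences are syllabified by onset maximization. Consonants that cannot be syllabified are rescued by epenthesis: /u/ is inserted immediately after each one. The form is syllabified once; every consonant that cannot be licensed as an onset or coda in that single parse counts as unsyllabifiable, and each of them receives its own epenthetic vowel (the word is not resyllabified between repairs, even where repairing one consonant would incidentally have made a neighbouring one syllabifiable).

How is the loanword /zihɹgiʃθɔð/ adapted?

Syllabifying with onset maximization leaves /h/, /ɹ/, /ʃ/, /ð/ stranded (only a nasal (/m/, /n/, or /ŋ/) is licensed in coda position; onsets are limited to one consonant).
Epenthesis after each stranded consonant: /h/ → /hu/, /ɹ/ → /ɹu/, /ʃ/ → /ʃu/, /ð/ → /ðu/.

zihuɹugiʃuθɔðu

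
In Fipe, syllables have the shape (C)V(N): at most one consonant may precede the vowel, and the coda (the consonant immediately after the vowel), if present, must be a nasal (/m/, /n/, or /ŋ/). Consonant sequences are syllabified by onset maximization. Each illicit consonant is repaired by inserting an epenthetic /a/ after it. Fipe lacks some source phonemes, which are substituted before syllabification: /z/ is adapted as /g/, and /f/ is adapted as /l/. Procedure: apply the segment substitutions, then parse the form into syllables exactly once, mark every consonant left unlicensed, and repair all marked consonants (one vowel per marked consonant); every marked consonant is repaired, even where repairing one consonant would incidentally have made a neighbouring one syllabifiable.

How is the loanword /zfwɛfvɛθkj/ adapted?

Substitution: /z/ → /g/, /f/ → /l/, giving /glwɛlvɛθkj/.
Syllabifying with onset maximization leaves /g/, /l/, /l/, /θ/, /k/, /j/ stranded (only a nasal (/m/, /n/, or /ŋ/) is licensed in coda position; onsets are limited to one consonant).
Inserting the epenthetic vowel yields /g/ → /ga/, /l/ → /la/, /l/ → /la/, /θ/ → /θa/, /k/ → /ka/, /j/ → /ja/.

galawɛlavɛθakaja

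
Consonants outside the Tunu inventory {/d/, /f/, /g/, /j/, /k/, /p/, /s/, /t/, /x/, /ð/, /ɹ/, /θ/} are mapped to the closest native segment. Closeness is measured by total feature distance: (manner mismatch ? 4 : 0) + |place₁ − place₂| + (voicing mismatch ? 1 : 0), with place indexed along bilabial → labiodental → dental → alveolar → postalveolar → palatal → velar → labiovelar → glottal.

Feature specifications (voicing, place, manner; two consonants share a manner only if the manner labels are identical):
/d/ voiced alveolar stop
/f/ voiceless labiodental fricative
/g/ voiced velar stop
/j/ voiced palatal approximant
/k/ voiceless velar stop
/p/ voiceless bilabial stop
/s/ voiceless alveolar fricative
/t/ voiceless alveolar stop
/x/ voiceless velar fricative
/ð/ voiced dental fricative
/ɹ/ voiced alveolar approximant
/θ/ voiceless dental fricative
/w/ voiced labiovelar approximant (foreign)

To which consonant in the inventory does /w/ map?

/j/ is closest: same manner (approximant), place distance 2 (labiovelar→palatal), same voicing; total 2. Next closest is /ɹ/ at distance 4.

j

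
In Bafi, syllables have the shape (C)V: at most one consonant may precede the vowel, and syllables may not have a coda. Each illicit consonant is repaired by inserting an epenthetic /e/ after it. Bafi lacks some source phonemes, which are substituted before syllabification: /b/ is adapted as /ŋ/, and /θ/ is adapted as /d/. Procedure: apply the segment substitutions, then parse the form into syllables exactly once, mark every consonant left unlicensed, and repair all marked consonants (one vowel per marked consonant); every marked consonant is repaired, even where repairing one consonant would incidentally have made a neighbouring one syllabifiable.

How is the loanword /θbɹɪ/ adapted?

deŋeɹɪ

Substitution: /θ/ → /d/, /b/ → /ŋ/, giving /dŋɹɪ/.
Under (C)V, the unsyllabifiable consonants are /d/, /ŋ/ (no codas are permitted; onsets are limited to one consonant).
Each unlicensed consonant becomes the onset of a new syllable: /d/ → /de/, /ŋ/ → /ŋe/.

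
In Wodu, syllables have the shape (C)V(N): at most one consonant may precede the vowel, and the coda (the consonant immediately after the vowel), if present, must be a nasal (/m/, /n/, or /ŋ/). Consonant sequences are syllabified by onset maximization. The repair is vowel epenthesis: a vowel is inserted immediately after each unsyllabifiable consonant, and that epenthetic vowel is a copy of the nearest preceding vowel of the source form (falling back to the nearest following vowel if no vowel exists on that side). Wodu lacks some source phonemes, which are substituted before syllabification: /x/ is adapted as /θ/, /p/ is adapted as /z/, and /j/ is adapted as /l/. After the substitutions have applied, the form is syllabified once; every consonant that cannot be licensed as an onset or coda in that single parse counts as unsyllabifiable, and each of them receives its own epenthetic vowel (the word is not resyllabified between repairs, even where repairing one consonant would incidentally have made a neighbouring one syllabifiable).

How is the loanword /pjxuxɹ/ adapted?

zuluθuθuɹu

Substitution: /p/ → /z/, /j/ → /l/, /x/ → /θ/, giving /zlθuθɹ/.
Syllabifying with onset maximization leaves /z/, /l/, /θ/, /ɹ/ stranded (only a nasal (/m/, /n/, or /ŋ/) is licensed in coda position; onsets are limited to one consonant).
Each unlicensed consonant becomes the onset of a new syllable: /z/ → /zu/, /l/ → /lu/, /θ/ → /θu/, /ɹ/ → /ɹu/.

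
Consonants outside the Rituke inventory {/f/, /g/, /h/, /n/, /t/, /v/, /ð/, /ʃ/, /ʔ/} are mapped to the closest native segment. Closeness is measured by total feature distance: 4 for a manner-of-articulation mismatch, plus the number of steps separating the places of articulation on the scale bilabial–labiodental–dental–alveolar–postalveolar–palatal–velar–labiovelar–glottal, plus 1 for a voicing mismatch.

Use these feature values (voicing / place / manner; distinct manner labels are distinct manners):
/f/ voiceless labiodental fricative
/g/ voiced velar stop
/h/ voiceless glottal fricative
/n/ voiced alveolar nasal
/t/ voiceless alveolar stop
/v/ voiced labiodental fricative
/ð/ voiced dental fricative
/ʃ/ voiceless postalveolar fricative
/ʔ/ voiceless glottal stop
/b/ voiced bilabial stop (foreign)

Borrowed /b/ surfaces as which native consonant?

/t/ is closest: same manner (stop), place distance 3 (bilabial→alveolar), voicing differs (+1); total 4. Next closest is /v/ at distance 5.

t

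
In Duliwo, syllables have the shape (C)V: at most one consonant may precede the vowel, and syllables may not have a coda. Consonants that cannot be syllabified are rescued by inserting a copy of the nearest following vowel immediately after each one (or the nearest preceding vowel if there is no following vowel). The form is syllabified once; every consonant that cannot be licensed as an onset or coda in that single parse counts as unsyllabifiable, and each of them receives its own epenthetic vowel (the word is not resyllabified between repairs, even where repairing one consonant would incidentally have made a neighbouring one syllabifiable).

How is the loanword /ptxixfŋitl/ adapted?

pitixixifiŋitili

The consonants /p/, /t/, /x/, /f/, /t/, /l/ cannot be parsed into a legal (C)V syllable (no codas are permitted; onsets are limited to one consonant).
Inserting the epenthetic vowel yields /p/ → /pi/, /t/ → /ti/, /x/ → /xi/, /f/ → /fi/, /t/ → /ti/, /l/ → /li/.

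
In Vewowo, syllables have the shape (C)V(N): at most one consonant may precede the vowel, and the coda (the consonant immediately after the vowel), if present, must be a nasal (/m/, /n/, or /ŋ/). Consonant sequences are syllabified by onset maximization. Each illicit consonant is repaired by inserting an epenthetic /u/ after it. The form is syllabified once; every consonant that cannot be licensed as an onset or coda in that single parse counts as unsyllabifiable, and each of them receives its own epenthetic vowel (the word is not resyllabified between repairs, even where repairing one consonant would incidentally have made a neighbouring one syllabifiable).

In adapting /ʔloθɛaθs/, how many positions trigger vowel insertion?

3

The unsyllabifiable consonants are /ʔ/, /θ/, /s/; each receives one epenthetic vowel.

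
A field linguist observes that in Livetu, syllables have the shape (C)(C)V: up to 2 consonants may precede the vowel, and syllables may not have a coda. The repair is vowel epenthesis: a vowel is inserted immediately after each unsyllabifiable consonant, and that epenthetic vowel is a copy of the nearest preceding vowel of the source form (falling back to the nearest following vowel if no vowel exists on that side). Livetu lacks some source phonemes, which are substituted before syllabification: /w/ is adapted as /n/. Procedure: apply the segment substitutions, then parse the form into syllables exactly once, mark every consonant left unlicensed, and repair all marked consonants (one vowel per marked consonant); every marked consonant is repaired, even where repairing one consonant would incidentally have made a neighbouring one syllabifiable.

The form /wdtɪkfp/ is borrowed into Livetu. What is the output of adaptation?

Substitution: /w/ → /n/, giving /ndtɪkfp/.
Syllabifying with onset maximization leaves /n/, /k/, /f/, /p/ stranded (no codas are permitted; onsets may contain at most 2 consonants).
Each unlicensed consonant becomes the onset of a new syllable: /n/ → /nɪ/, /k/ → /kɪ/, /f/ → /fɪ/, /p/ → /pɪ/.

nɪdtɪkɪfɪpɪ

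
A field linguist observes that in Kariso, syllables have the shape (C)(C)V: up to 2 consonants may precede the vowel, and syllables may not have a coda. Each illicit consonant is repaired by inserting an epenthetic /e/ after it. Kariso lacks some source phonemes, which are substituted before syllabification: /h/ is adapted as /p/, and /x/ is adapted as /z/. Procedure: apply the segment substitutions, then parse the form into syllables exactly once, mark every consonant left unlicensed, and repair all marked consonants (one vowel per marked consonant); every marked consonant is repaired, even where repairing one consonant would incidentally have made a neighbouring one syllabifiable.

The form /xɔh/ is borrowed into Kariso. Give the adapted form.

Substitution: /x/ → /z/, /h/ → /p/, giving /zɔp/.
The consonants /p/ cannot be parsed into a legal (C)(C)V syllable (no codas are permitted; onsets may contain at most 2 consonants).
Each unlicensed consonant becomes the onset of a new syllable: /p/ → /pe/.

zɔpe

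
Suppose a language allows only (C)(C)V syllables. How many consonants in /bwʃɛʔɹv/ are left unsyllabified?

4

Syllabifying with onset maximization leaves /b/, /ʔ/, /ɹ/, /v/ stranded (no codas are permitted; onsets may contain at most 2 consonants).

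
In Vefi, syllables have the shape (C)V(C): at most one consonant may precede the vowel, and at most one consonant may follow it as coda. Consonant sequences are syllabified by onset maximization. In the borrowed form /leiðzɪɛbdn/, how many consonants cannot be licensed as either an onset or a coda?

Syllabifying with onset maximization leaves /d/, /n/ stranded (at most one coda consonant is licensed; onsets are limited to one consonant).

2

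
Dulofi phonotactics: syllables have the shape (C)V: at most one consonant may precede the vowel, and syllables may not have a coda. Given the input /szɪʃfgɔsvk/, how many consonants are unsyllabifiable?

6

The consonants /s/, /ʃ/, /f/, /s/, /v/, /k/ cannot be parsed into a legal (C)V syllable (no codas are permitted; onsets are limited to one consonant).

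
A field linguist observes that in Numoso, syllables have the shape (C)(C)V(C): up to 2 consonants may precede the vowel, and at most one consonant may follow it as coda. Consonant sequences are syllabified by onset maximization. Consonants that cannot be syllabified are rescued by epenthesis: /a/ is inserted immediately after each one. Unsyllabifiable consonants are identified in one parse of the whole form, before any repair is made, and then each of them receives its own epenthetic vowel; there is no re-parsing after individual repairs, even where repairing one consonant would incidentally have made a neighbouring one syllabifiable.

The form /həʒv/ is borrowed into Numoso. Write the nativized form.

həʒva

The consonants /v/ cannot be parsed into a legal (C)(C)V(C) syllable (at most one coda consonant is licensed; onsets may contain at most 2 consonants).
Inserting the epenthetic vowel yields /v/ → /va/.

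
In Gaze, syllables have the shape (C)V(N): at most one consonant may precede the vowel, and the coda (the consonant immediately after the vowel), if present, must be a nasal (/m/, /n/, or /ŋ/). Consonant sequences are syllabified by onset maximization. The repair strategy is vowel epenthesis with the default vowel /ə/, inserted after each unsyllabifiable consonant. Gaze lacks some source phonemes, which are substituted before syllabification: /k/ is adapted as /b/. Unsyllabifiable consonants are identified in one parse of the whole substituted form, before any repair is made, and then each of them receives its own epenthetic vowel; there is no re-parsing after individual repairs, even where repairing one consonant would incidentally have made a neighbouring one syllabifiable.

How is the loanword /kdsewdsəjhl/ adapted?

bədəsewədəsəjəhələ

Substitution: /k/ → /b/, giving /bdsewdsəjhl/.
Under (C)V(N), the unsyllabifiable consonants are /b/, /d/, /w/, /d/, /j/, /h/, /l/ (only a nasal (/m/, /n/, or /ŋ/) is licensed in coda position; onsets are limited to one consonant).
Inserting the epenthetic vowel yields /b/ → /bə/, /d/ → /də/, /w/ → /wə/, /d/ → /də/, /j/ → /jə/, /h/ → /hə/, /l/ → /lə/.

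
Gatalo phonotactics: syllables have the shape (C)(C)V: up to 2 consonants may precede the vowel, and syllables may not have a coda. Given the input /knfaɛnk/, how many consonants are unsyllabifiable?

The consonants /k/, /n/, /k/ cannot be parsed into a legal (C)(C)V syllable (no codas are permitted; onsets may contain at most 2 consonants).

3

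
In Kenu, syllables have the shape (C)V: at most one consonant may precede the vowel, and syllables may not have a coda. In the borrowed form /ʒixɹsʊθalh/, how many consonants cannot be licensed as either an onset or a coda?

4

Syllabifying with onset maximization leaves /x/, /ɹ/, /l/, /h/ stranded (no codas are permitted; onsets are limited to one consonant).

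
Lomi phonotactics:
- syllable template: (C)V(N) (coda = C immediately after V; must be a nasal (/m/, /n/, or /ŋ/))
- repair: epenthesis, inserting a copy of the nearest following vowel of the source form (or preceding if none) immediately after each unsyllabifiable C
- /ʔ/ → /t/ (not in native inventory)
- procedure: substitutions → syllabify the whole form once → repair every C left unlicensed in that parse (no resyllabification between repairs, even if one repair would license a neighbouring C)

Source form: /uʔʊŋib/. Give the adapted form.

utʊŋibi

Substitution: /ʔ/ → /t/, giving /utʊŋib/.
Under (C)V(N), the unsyllabifiable consonants are /b/ (only a nasal (/m/, /n/, or /ŋ/) is licensed in coda position; onsets are limited to one consonant).
Each unlicensed consonant becomes the onset of a new syllable: /b/ → /bi/.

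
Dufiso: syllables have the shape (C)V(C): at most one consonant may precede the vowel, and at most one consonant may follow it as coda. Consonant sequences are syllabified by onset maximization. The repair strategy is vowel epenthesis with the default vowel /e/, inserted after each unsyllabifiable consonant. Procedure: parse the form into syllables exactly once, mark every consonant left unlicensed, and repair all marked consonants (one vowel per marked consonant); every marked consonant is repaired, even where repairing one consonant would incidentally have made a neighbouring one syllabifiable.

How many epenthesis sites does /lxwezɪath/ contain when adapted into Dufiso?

3

The unsyllabifiable consonants are /l/, /x/, /h/; each receives one epenthetic vowel.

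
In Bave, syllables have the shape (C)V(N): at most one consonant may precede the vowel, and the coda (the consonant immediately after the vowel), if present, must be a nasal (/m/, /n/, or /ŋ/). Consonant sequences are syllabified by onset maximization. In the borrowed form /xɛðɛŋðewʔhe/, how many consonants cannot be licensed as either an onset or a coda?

2

Under (C)V(N), the unsyllabifiable consonants are /w/, /ʔ/ (only a nasal (/m/, /n/, or /ŋ/) is licensed in coda position; onsets are limited to one consonant).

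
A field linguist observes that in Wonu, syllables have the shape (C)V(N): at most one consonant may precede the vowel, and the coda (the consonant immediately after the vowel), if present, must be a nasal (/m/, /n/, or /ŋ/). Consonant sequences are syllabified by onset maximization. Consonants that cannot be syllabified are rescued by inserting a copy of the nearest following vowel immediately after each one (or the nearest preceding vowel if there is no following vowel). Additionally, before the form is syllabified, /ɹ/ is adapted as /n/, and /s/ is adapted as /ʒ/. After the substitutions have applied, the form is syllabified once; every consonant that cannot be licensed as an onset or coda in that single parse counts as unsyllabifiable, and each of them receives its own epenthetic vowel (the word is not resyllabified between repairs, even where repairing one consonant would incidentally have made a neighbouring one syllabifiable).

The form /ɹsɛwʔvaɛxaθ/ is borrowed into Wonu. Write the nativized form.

nɛʒɛwaʔavaɛxaθa

Substitution: /ɹ/ → /n/, /s/ → /ʒ/, giving /nʒɛwʔvaɛxaθ/.
Syllabifying with onset maximization leaves /n/, /w/, /ʔ/, /θ/ stranded (only a nasal (/m/, /n/, or /ŋ/) is licensed in coda position; onsets are limited to one consonant).
Epenthesis after each stranded consonant: /n/ → /nɛ/, /w/ → /wa/, /ʔ/ → /ʔa/, /θ/ → /θa/.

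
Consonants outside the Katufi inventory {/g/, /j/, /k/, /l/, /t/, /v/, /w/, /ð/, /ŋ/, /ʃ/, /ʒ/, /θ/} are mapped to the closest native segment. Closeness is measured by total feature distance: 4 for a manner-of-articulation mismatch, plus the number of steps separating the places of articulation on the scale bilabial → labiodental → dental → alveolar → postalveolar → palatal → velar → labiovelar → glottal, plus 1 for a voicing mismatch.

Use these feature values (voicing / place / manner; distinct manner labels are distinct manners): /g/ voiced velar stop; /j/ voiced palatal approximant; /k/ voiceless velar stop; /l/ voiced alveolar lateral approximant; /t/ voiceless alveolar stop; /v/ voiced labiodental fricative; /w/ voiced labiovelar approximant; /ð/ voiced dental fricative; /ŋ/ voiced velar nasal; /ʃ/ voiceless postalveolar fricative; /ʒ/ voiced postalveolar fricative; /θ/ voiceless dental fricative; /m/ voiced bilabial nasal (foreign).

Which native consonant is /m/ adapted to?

/v/ is closest: manner differs (nasal→fricative, +4), place distance 1 (bilabial→labiodental), same voicing; total 5. Next closest is /ð/ at distance 6.

v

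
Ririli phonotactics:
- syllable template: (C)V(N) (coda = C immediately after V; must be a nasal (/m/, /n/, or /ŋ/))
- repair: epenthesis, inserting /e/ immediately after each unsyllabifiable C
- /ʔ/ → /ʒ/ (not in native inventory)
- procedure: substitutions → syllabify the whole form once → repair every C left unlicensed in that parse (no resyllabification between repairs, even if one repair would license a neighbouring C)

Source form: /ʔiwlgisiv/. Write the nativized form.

ʒiwelegisive

Substitution: /ʔ/ → /ʒ/, giving /ʒiwlgisiv/.
Syllabifying with onset maximization leaves /w/, /l/, /v/ stranded (only a nasal (/m/, /n/, or /ŋ/) is licensed in coda position; onsets are limited to one consonant).
Epenthesis after each stranded consonant: /w/ → /we/, /l/ → /le/, /v/ → /ve/.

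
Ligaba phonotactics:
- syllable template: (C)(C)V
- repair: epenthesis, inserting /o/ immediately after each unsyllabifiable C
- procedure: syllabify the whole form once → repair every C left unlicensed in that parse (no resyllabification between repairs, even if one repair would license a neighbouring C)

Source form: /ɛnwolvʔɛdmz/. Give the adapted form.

ɛnwolovʔɛdomozo

The consonants /l/, /d/, /m/, /z/ cannot be parsed into a legal (C)(C)V syllable (no codas are permitted; onsets may contain at most 2 consonants).
Each unlicensed consonant becomes the onset of a new syllable: /l/ → /lo/, /d/ → /do/, /m/ → /mo/, /z/ → /zo/.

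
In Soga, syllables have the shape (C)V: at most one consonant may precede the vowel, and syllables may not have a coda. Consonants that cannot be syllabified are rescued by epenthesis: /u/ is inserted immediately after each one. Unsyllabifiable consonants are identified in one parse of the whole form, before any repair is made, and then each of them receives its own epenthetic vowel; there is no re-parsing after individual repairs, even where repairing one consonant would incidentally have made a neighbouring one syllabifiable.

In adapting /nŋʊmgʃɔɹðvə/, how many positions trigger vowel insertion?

The unsyllabifiable consonants are /n/, /m/, /g/, /ɹ/, /ð/; each receives one epenthetic vowel.

5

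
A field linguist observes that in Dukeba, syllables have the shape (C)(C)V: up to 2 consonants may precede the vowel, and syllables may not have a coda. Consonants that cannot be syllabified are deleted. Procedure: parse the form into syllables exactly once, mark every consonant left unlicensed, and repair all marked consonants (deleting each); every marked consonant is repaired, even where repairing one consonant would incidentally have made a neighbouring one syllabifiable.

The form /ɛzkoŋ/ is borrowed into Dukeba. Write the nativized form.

The consonants /ŋ/ cannot be parsed into a legal (C)(C)V syllable (no codas are permitted; onsets may contain at most 2 consonants).
Each unlicensed consonant is deleted: /ŋ/.

ɛzko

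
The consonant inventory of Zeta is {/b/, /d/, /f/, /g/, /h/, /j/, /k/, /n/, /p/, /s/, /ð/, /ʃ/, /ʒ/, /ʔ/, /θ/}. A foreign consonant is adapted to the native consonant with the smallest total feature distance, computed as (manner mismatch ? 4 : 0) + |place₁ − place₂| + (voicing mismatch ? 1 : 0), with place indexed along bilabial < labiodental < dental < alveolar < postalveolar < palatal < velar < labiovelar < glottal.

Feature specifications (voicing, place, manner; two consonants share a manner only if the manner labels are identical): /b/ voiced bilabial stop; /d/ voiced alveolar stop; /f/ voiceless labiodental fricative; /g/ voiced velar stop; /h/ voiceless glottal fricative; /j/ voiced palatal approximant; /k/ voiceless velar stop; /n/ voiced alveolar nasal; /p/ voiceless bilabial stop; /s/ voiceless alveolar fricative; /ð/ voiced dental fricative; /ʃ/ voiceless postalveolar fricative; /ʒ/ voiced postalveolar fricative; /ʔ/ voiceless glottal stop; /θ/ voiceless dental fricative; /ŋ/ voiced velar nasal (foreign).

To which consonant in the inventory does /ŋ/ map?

n

/n/ is closest: same manner (nasal), place distance 3 (velar→alveolar), same voicing; total 3. Next closest is /g/ at distance 4.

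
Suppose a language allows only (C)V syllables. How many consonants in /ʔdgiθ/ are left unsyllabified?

The consonants /ʔ/, /d/, /θ/ cannot be parsed into a legal (C)V syllable (no codas are permitted; onsets are limited to one consonant).

3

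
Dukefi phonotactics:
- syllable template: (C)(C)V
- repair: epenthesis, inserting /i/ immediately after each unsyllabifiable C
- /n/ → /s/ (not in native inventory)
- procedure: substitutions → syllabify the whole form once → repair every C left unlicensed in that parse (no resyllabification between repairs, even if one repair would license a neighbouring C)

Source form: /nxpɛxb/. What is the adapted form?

Substitution: /n/ → /s/, giving /sxpɛxb/.
Syllabifying with onset maximization leaves /s/, /x/, /b/ stranded (no codas are permitted; onsets may contain at most 2 consonants).
Epenthesis after each stranded consonant: /s/ → /si/, /x/ → /xi/, /b/ → /bi/.

sixpɛxibi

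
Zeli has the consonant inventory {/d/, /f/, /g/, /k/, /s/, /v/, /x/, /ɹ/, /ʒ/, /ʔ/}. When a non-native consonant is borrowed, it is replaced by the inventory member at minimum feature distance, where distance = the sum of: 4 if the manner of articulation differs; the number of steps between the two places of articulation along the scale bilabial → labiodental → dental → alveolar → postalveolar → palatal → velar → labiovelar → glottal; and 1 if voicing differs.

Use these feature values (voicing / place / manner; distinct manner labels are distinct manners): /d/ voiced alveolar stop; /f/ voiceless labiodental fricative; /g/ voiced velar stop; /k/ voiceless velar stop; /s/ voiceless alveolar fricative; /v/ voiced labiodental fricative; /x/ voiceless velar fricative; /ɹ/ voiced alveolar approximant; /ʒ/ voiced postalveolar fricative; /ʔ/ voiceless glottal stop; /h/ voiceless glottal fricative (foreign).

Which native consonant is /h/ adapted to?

/x/ is closest: same manner (fricative), place distance 2 (glottal→velar), same voicing; total 2. Next closest is /ʔ/ at distance 4.

x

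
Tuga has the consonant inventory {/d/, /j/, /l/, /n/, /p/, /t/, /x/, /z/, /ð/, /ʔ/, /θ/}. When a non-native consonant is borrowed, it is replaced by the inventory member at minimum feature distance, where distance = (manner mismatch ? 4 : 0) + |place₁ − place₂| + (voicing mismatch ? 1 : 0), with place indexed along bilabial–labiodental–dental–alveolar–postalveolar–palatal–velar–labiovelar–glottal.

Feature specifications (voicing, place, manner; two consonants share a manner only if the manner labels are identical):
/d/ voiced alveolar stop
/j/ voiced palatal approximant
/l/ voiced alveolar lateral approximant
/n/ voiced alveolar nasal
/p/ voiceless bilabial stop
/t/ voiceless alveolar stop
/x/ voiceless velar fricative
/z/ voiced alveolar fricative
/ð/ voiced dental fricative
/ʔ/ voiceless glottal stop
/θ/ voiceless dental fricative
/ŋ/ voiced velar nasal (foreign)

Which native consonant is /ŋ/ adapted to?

/n/ is closest: same manner (nasal), place distance 3 (velar→alveolar), same voicing; total 3. Next closest is /j/ at distance 5.

n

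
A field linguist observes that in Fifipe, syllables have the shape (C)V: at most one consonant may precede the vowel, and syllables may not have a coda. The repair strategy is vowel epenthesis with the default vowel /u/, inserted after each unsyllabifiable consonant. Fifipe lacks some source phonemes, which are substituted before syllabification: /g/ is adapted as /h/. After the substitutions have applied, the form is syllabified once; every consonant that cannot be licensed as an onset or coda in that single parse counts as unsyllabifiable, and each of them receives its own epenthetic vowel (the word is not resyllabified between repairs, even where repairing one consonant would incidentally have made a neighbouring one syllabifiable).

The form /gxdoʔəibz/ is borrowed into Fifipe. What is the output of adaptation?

huxudoʔəibuzu

Substitution: /g/ → /h/, giving /hxdoʔəibz/.
Under (C)V, the unsyllabifiable consonants are /h/, /x/, /b/, /z/ (no codas are permitted; onsets are limited to one consonant).
Epenthesis after each stranded consonant: /h/ → /hu/, /x/ → /xu/, /b/ → /bu/, /z/ → /zu/.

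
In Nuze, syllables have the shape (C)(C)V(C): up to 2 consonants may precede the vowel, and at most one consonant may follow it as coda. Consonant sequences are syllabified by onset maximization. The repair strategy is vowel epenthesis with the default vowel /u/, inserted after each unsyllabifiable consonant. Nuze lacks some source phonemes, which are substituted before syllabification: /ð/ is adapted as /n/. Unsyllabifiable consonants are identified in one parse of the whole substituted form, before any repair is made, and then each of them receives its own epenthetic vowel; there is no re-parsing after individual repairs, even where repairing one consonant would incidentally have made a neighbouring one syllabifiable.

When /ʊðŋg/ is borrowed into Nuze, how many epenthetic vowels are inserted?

After substitution the input is /ʊnŋg/.
The unsyllabifiable consonants are /ŋ/, /g/; each receives one epenthetic vowel.

2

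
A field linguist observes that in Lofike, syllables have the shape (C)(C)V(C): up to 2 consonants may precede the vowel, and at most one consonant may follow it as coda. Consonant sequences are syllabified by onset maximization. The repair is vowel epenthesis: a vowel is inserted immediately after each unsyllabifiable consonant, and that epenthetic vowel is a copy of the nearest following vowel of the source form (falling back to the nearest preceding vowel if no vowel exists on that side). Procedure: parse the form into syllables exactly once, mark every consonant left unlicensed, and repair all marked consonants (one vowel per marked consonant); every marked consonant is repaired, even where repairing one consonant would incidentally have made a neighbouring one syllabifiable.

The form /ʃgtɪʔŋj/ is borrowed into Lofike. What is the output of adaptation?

The consonants /ʃ/, /ŋ/, /j/ cannot be parsed into a legal (C)(C)V(C) syllable (at most one coda consonant is licensed; onsets may contain at most 2 consonants).
Each unlicensed consonant becomes the onset of a new syllable: /ʃ/ → /ʃɪ/, /ŋ/ → /ŋɪ/, /j/ → /jɪ/.

ʃɪgtɪʔŋɪjɪ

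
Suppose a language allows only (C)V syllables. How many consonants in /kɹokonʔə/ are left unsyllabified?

2

Syllabifying with onset maximization leaves /k/, /n/ stranded (no codas are permitted; onsets are limited to one consonant).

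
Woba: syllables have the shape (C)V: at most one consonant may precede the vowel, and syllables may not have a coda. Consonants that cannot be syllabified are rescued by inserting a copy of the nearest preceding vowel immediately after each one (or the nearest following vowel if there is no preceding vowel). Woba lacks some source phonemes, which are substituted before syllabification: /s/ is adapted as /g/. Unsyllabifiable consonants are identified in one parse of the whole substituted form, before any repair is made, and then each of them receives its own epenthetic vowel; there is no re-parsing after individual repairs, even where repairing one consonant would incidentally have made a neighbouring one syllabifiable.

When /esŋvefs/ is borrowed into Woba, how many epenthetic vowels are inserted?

4

After substitution the input is /egŋvefg/.
The unsyllabifiable consonants are /g/, /ŋ/, /f/, /g/; each receives one epenthetic vowel.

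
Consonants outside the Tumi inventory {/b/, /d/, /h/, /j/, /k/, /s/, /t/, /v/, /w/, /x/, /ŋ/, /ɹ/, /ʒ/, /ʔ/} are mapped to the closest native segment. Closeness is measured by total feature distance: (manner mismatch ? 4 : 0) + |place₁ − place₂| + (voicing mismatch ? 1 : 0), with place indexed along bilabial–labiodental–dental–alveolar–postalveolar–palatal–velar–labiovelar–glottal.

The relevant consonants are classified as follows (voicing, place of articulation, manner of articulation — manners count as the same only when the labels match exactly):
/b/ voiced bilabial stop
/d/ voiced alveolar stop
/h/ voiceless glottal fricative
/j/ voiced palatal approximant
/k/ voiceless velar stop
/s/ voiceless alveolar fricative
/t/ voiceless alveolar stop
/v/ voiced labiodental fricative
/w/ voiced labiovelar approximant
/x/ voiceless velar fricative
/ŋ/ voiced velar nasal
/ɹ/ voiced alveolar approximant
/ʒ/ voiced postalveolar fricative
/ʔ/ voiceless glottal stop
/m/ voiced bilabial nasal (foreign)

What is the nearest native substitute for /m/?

b

/b/ is closest: manner differs (nasal→stop, +4), place distance 0 (bilabial→bilabial), same voicing; total 4. Next closest is /v/ at distance 5.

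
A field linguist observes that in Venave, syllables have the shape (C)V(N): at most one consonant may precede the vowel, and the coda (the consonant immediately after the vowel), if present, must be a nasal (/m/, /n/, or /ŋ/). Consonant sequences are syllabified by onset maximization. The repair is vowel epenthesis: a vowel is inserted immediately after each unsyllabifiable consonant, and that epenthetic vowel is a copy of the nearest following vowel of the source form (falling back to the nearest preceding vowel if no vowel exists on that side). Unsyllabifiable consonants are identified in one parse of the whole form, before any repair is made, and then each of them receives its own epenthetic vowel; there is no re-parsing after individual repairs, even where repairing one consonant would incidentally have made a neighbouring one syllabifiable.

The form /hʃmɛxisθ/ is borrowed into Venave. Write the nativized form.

Syllabifying with onset maximization leaves /h/, /ʃ/, /s/, /θ/ stranded (only a nasal (/m/, /n/, or /ŋ/) is licensed in coda position; onsets are limited to one consonant).
Each unlicensed consonant becomes the onset of a new syllable: /h/ → /hɛ/, /ʃ/ → /ʃɛ/, /s/ → /si/, /θ/ → /θi/.

hɛʃɛmɛxisiθi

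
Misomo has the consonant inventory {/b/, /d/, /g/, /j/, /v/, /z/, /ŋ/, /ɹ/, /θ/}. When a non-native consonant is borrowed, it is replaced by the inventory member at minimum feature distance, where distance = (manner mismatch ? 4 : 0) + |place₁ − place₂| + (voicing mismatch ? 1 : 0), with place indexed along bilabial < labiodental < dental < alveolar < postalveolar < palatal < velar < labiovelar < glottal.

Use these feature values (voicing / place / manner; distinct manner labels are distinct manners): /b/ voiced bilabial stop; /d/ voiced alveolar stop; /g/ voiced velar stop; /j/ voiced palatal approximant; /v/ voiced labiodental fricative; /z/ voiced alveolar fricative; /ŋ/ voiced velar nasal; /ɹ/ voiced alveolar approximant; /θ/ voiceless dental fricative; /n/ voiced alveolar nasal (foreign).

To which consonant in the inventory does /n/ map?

/ŋ/ is closest: same manner (nasal), place distance 3 (alveolar→velar), same voicing; total 3. Next closest is /d/ at distance 4.

ŋ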